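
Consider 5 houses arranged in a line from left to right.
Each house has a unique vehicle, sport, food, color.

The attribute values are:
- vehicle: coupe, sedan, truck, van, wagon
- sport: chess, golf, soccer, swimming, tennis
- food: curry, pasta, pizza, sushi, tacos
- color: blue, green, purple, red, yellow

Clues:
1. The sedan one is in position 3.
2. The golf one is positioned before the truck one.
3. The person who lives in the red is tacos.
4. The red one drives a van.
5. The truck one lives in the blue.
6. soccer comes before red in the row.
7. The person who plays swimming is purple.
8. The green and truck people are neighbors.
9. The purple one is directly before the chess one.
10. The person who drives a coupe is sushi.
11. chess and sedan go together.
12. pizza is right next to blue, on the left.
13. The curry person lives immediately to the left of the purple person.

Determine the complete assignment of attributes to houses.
Solution:

House | Vehicle | Sport | Food | Color
--------------------------------------
  1   | wagon | golf | curry | yellow
  2   | coupe | swimming | sushi | purple
  3   | sedan | chess | pizza | green
  4   | truck | soccer | pasta | blue
  5   | van | tennis | tacos | red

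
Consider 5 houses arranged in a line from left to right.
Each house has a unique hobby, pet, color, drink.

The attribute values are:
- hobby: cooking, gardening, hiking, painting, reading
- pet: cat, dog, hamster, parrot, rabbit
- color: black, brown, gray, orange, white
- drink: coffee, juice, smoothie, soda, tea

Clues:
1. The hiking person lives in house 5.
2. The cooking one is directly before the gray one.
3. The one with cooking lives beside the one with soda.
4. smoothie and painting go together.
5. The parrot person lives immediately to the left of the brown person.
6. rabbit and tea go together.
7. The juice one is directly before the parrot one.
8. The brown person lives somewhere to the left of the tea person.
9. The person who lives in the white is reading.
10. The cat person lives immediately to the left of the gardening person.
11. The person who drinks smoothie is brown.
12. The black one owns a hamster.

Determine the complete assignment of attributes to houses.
Solution:

House | Hobby | Pet | Color | Drink
-----------------------------------
  1   | cooking | cat | orange | juice
  2   | gardening | parrot | gray | soda
  3   | painting | dog | brown | smoothie
  4   | reading | rabbit | white | tea
  5   | hiking | hamster | black | coffee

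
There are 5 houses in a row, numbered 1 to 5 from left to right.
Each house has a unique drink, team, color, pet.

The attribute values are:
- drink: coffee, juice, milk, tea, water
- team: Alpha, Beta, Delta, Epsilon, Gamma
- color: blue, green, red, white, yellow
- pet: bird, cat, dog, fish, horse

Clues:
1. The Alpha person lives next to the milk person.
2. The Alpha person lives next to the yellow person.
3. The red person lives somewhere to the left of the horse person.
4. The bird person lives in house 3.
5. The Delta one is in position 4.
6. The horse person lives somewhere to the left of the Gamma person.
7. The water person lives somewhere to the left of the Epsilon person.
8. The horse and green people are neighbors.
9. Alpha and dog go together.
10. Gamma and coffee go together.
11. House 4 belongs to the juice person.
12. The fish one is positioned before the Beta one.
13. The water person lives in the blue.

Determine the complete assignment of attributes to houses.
Solution:

House | Drink | Team | Color | Pet
----------------------------------
  1   | water | Alpha | blue | dog
  2   | milk | Epsilon | yellow | fish
  3   | tea | Beta | red | bird
  4   | juice | Delta | white | horse
  5   | coffee | Gamma | green | cat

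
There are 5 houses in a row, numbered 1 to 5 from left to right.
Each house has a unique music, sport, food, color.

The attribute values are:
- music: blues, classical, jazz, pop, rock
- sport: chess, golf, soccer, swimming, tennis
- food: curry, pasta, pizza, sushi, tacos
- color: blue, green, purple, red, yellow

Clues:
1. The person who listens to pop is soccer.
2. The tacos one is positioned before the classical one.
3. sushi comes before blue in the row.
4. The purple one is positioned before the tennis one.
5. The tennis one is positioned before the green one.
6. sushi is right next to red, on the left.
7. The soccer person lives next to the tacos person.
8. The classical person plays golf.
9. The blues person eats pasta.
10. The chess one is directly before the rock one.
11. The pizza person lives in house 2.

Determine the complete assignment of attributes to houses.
Solution:

House | Music | Sport | Food | Color
------------------------------------
  1   | blues | chess | pasta | purple
  2   | rock | tennis | pizza | yellow
  3   | pop | soccer | sushi | green
  4   | jazz | swimming | tacos | red
  5   | classical | golf | curry | blue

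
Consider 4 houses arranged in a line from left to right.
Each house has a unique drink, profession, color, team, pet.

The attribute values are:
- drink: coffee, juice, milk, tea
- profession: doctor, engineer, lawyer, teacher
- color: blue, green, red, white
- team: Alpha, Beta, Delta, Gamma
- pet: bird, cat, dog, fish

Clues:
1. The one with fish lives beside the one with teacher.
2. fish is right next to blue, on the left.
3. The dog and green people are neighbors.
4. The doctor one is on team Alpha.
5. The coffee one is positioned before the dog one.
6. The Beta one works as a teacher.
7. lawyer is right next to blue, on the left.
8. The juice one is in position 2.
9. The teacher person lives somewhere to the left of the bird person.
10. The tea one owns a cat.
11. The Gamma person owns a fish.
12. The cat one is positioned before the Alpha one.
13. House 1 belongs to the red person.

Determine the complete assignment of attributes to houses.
Solution:

House | Drink | Profession | Color | Team | Pet
-----------------------------------------------
  1   | coffee | lawyer | red | Gamma | fish
  2   | juice | teacher | blue | Beta | dog
  3   | tea | engineer | green | Delta | cat
  4   | milk | doctor | white | Alpha | bird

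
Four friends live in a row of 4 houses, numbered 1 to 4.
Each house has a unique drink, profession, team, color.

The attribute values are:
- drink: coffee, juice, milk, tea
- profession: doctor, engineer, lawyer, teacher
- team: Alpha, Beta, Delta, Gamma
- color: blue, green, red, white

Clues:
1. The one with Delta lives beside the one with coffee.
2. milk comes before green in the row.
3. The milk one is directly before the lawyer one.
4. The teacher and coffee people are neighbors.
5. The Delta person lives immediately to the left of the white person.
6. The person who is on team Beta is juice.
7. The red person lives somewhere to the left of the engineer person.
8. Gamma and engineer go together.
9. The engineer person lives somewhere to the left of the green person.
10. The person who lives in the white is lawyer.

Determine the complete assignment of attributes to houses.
Solution:

House | Drink | Profession | Team | Color
-----------------------------------------
  1   | milk | teacher | Delta | red
  2   | coffee | lawyer | Alpha | white
  3   | tea | engineer | Gamma | blue
  4   | juice | doctor | Beta | green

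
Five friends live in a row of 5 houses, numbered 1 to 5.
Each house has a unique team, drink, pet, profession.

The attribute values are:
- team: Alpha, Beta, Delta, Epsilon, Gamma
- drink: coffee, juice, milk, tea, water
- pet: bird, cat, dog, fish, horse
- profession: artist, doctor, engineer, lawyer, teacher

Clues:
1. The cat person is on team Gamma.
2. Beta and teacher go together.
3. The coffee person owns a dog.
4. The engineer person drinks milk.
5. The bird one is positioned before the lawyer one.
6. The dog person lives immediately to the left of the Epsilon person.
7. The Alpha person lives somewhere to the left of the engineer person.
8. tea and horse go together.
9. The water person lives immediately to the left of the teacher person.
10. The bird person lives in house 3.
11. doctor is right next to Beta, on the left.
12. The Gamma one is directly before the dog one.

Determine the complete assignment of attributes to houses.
Solution:

House | Team | Drink | Pet | Profession
---------------------------------------
  1   | Gamma | water | cat | doctor
  2   | Beta | coffee | dog | teacher
  3   | Epsilon | juice | bird | artist
  4   | Alpha | tea | horse | lawyer
  5   | Delta | milk | fish | engineer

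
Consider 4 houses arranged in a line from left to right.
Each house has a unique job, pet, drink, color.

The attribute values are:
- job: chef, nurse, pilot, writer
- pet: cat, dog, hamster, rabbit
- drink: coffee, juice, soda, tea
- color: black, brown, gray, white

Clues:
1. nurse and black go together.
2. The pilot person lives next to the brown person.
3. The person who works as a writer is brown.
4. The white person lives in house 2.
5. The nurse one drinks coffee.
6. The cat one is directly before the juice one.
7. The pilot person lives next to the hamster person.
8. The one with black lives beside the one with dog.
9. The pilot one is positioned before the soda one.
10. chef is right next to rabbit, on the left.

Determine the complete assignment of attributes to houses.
Solution:

House | Job | Pet | Drink | Color
---------------------------------
  1   | nurse | cat | coffee | black
  2   | chef | dog | juice | white
  3   | pilot | rabbit | tea | gray
  4   | writer | hamster | soda | brown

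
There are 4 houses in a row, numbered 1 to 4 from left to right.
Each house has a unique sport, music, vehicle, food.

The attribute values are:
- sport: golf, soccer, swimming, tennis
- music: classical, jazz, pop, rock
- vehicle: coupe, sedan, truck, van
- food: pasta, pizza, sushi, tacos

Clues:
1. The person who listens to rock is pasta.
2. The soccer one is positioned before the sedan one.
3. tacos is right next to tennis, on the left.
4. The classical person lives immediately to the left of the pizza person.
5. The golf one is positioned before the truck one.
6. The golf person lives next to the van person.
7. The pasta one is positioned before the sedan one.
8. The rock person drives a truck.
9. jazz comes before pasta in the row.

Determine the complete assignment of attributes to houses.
Solution:

House | Sport | Music | Vehicle | Food
--------------------------------------
  1   | golf | classical | coupe | tacos
  2   | tennis | jazz | van | pizza
  3   | soccer | rock | truck | pasta
  4   | swimming | pop | sedan | sushi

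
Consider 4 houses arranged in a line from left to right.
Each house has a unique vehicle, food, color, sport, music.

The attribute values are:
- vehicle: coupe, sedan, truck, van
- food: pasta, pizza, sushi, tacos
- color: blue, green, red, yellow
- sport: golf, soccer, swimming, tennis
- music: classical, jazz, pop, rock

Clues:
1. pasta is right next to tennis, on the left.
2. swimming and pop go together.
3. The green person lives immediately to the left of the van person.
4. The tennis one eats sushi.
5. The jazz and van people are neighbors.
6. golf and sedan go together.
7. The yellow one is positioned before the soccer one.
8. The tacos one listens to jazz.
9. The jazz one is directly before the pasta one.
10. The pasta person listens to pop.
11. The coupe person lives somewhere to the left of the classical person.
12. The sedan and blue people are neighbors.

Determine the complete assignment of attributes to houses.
Solution:

House | Vehicle | Food | Color | Sport | Music
----------------------------------------------
  1   | sedan | tacos | green | golf | jazz
  2   | van | pasta | blue | swimming | pop
  3   | coupe | sushi | yellow | tennis | rock
  4   | truck | pizza | red | soccer | classical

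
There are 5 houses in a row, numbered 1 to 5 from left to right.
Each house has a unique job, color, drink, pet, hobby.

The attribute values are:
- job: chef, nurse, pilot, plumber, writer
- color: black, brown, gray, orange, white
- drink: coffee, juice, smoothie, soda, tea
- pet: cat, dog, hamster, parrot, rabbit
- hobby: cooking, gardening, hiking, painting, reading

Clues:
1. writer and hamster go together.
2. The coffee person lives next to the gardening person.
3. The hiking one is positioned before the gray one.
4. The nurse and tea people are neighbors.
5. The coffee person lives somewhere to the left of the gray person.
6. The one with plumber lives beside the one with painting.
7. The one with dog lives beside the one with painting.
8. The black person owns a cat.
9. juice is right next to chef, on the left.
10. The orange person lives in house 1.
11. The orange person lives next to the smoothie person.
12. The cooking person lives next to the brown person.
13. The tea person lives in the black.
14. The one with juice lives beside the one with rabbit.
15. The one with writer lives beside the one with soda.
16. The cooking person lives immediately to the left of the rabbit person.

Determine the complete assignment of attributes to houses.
Solution:

House | Job | Color | Drink | Pet | Hobby
-----------------------------------------
  1   | plumber | orange | juice | dog | cooking
  2   | chef | brown | smoothie | rabbit | painting
  3   | writer | white | coffee | hamster | hiking
  4   | nurse | gray | soda | parrot | gardening
  5   | pilot | black | tea | cat | reading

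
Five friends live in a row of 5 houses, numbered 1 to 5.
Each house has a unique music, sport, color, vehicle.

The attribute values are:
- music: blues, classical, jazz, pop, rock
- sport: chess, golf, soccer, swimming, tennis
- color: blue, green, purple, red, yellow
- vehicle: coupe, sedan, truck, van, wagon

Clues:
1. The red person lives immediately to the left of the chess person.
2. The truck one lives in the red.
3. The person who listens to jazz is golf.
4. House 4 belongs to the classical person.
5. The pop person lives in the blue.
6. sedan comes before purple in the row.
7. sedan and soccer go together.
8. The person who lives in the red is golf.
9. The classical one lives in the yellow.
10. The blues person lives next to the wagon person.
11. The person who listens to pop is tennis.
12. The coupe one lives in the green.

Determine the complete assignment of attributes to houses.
Solution:

House | Music | Sport | Color | Vehicle
---------------------------------------
  1   | jazz | golf | red | truck
  2   | blues | chess | green | coupe
  3   | pop | tennis | blue | wagon
  4   | classical | soccer | yellow | sedan
  5   | rock | swimming | purple | van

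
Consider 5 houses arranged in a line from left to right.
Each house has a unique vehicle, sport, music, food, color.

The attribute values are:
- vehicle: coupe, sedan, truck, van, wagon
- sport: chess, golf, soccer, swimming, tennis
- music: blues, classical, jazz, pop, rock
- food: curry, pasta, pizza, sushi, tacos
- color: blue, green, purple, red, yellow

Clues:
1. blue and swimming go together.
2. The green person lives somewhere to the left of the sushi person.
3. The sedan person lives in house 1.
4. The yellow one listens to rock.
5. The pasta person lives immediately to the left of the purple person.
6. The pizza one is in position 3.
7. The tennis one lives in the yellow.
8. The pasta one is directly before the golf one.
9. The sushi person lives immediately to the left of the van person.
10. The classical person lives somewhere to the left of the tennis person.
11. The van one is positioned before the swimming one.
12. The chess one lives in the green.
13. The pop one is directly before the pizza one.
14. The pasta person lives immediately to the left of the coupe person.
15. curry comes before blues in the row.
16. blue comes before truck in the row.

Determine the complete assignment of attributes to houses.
Solution:

House | Vehicle | Sport | Music | Food | Color
----------------------------------------------
  1   | sedan | chess | classical | pasta | green
  2   | coupe | golf | pop | sushi | purple
  3   | van | tennis | rock | pizza | yellow
  4   | wagon | swimming | jazz | curry | blue
  5   | truck | soccer | blues | tacos | red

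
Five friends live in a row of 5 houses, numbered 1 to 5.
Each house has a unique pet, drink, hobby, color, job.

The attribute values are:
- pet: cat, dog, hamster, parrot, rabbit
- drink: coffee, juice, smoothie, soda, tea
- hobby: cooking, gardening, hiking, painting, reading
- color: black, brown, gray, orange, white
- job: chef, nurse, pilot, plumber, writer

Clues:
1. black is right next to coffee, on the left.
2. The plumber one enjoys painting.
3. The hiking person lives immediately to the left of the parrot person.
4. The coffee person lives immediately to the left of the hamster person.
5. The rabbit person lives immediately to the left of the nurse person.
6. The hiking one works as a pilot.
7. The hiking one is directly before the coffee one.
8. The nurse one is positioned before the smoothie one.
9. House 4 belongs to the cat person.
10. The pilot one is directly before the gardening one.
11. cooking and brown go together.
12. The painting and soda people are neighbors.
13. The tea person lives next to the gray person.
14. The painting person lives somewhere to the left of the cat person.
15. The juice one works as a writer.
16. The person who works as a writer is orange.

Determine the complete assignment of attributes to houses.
Solution:

House | Pet | Drink | Hobby | Color | Job
-----------------------------------------
  1   | rabbit | tea | hiking | black | pilot
  2   | parrot | coffee | gardening | gray | nurse
  3   | hamster | smoothie | painting | white | plumber
  4   | cat | soda | cooking | brown | chef
  5   | dog | juice | reading | orange | writer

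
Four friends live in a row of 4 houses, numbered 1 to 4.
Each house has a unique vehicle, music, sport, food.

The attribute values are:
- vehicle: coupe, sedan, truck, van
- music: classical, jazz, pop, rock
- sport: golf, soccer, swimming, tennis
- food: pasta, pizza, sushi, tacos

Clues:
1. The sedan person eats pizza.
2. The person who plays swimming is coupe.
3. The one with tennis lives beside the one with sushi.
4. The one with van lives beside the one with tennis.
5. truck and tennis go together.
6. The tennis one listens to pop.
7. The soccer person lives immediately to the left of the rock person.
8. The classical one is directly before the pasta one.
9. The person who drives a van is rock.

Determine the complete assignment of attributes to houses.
Solution:

House | Vehicle | Music | Sport | Food
--------------------------------------
  1   | sedan | classical | soccer | pizza
  2   | van | rock | golf | pasta
  3   | truck | pop | tennis | tacos
  4   | coupe | jazz | swimming | sushi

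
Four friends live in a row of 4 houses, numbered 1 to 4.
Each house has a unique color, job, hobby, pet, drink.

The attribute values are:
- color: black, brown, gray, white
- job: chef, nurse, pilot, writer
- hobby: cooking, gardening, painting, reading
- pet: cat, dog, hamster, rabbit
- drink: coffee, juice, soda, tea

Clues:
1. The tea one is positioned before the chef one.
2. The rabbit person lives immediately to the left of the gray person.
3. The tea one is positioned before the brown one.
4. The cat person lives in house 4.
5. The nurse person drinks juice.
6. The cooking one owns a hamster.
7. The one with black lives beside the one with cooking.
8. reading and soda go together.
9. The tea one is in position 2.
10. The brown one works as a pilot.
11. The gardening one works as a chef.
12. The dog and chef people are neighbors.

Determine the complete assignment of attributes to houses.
Solution:

House | Color | Job | Hobby | Pet | Drink
-----------------------------------------
  1   | black | nurse | painting | rabbit | juice
  2   | gray | writer | cooking | hamster | tea
  3   | brown | pilot | reading | dog | soda
  4   | white | chef | gardening | cat | coffee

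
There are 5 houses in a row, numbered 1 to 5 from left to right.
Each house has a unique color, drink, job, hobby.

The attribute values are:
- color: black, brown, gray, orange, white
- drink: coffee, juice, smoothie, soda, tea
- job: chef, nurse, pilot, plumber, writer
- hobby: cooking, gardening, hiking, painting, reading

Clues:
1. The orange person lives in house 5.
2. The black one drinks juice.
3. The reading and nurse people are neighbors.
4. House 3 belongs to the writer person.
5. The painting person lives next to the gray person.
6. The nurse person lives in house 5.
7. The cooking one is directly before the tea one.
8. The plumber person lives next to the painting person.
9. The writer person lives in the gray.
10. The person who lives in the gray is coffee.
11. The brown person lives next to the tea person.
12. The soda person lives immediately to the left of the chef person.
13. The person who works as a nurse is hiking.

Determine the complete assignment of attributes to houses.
Solution:

House | Color | Drink | Job | Hobby
-----------------------------------
  1   | brown | soda | plumber | cooking
  2   | white | tea | chef | painting
  3   | gray | coffee | writer | gardening
  4   | black | juice | pilot | reading
  5   | orange | smoothie | nurse | hiking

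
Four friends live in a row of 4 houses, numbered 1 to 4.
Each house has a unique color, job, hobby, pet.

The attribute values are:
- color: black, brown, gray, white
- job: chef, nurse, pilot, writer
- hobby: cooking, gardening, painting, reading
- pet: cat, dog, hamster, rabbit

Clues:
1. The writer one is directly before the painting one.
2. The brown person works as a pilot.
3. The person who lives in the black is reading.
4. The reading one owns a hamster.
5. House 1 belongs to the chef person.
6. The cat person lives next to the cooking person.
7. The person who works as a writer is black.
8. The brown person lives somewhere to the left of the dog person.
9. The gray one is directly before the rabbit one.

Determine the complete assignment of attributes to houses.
Solution:

House | Color | Job | Hobby | Pet
---------------------------------
  1   | gray | chef | gardening | cat
  2   | brown | pilot | cooking | rabbit
  3   | black | writer | reading | hamster
  4   | white | nurse | painting | dog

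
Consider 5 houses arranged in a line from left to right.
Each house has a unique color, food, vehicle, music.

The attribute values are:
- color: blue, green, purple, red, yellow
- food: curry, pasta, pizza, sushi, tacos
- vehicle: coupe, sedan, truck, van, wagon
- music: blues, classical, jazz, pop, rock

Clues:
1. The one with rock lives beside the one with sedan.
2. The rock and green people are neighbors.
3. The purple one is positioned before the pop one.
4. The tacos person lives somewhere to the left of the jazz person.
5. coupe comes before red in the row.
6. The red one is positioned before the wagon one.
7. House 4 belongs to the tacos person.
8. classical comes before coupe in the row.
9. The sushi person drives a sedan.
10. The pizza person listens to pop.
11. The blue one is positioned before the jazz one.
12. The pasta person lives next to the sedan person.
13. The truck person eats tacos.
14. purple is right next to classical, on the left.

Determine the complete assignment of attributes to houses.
Solution:

House | Color | Food | Vehicle | Music
--------------------------------------
  1   | purple | pasta | van | rock
  2   | green | sushi | sedan | classical
  3   | blue | pizza | coupe | pop
  4   | red | tacos | truck | blues
  5   | yellow | curry | wagon | jazz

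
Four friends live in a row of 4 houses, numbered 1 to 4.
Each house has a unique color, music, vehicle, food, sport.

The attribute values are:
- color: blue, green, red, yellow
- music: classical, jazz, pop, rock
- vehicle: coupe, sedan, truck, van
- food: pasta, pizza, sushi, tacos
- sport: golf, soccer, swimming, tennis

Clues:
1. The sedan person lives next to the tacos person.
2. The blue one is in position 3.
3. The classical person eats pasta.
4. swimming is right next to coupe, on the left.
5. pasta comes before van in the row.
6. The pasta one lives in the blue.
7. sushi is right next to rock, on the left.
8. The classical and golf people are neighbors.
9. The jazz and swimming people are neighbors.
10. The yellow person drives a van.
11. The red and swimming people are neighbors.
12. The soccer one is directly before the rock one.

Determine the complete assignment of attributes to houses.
Solution:

House | Color | Music | Vehicle | Food | Sport
----------------------------------------------
  1   | red | jazz | sedan | sushi | soccer
  2   | green | rock | truck | tacos | swimming
  3   | blue | classical | coupe | pasta | tennis
  4   | yellow | pop | van | pizza | golf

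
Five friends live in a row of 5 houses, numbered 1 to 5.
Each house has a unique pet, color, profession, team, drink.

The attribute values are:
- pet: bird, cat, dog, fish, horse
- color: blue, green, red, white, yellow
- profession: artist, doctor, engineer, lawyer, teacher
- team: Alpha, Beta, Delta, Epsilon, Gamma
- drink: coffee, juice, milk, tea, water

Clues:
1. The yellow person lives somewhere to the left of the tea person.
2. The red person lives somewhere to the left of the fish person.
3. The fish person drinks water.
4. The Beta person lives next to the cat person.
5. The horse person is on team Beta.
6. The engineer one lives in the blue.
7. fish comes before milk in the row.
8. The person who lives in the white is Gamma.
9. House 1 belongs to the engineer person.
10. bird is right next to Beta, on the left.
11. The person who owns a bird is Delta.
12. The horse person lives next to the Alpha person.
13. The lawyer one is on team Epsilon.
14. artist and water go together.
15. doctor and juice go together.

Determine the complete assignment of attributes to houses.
Solution:

House | Pet | Color | Profession | Team | Drink
-----------------------------------------------
  1   | bird | blue | engineer | Delta | coffee
  2   | horse | yellow | doctor | Beta | juice
  3   | cat | red | teacher | Alpha | tea
  4   | fish | white | artist | Gamma | water
  5   | dog | green | lawyer | Epsilon | milk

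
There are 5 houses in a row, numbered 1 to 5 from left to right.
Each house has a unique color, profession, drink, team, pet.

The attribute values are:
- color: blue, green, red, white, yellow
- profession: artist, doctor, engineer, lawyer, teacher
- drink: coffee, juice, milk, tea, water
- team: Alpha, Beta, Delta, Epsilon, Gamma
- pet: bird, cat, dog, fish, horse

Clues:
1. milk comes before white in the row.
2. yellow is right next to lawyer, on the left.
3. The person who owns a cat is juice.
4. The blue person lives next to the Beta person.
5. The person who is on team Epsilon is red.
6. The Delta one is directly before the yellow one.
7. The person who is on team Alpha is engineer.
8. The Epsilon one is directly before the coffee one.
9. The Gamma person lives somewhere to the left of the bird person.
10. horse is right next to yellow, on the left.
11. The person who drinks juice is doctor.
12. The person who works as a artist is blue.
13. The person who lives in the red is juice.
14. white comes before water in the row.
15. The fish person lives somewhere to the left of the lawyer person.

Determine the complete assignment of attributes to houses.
Solution:

House | Color | Profession | Drink | Team | Pet
-----------------------------------------------
  1   | red | doctor | juice | Epsilon | cat
  2   | blue | artist | coffee | Delta | horse
  3   | yellow | teacher | milk | Beta | fish
  4   | white | lawyer | tea | Gamma | dog
  5   | green | engineer | water | Alpha | bird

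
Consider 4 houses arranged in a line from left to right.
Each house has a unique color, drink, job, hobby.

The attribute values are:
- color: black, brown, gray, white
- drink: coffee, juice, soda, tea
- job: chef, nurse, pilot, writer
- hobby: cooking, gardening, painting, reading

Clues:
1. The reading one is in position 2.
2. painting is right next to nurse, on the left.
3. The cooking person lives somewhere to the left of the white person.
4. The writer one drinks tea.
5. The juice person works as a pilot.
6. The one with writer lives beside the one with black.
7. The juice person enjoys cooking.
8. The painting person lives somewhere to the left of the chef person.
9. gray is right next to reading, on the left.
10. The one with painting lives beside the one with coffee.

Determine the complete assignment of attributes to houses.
Solution:

House | Color | Drink | Job | Hobby
-----------------------------------
  1   | gray | tea | writer | painting
  2   | black | coffee | nurse | reading
  3   | brown | juice | pilot | cooking
  4   | white | soda | chef | gardening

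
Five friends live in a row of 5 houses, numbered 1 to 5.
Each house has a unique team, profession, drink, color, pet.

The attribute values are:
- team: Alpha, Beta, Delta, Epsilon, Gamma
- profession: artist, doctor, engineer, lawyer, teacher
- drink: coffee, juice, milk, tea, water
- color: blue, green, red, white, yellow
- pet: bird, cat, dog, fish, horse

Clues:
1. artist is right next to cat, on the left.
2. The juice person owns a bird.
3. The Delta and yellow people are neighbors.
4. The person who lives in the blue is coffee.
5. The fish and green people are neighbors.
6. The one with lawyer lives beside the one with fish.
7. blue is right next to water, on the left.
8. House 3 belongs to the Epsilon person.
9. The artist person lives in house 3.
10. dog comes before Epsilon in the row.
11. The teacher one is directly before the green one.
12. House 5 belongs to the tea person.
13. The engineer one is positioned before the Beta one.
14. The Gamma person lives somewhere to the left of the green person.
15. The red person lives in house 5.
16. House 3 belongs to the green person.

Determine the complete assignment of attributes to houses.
Solution:

House | Team | Profession | Drink | Color | Pet
-----------------------------------------------
  1   | Delta | lawyer | coffee | blue | dog
  2   | Gamma | teacher | water | yellow | fish
  3   | Epsilon | artist | juice | green | bird
  4   | Alpha | engineer | milk | white | cat
  5   | Beta | doctor | tea | red | horse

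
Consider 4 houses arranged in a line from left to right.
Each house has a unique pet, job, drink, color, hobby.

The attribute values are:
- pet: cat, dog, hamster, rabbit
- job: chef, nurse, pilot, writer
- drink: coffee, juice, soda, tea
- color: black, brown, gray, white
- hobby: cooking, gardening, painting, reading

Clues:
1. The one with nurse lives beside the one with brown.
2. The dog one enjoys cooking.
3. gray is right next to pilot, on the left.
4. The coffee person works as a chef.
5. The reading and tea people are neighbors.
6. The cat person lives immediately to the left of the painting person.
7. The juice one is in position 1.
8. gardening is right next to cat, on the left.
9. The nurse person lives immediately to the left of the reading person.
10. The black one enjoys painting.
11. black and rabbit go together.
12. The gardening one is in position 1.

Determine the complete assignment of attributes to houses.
Solution:

House | Pet | Job | Drink | Color | Hobby
-----------------------------------------
  1   | hamster | nurse | juice | gray | gardening
  2   | cat | pilot | soda | brown | reading
  3   | rabbit | writer | tea | black | painting
  4   | dog | chef | coffee | white | cooking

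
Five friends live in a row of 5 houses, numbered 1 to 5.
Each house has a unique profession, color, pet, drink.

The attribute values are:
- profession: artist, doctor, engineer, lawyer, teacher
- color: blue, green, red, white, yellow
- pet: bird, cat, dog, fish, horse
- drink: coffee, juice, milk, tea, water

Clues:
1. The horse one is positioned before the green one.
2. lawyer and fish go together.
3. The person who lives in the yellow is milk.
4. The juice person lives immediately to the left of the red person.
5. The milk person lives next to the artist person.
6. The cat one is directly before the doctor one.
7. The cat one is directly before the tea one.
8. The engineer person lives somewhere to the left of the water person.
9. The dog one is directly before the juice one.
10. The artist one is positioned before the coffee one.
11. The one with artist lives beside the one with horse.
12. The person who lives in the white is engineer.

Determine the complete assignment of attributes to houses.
Solution:

House | Profession | Color | Pet | Drink
----------------------------------------
  1   | teacher | yellow | dog | milk
  2   | artist | blue | cat | juice
  3   | doctor | red | horse | tea
  4   | engineer | white | bird | coffee
  5   | lawyer | green | fish | water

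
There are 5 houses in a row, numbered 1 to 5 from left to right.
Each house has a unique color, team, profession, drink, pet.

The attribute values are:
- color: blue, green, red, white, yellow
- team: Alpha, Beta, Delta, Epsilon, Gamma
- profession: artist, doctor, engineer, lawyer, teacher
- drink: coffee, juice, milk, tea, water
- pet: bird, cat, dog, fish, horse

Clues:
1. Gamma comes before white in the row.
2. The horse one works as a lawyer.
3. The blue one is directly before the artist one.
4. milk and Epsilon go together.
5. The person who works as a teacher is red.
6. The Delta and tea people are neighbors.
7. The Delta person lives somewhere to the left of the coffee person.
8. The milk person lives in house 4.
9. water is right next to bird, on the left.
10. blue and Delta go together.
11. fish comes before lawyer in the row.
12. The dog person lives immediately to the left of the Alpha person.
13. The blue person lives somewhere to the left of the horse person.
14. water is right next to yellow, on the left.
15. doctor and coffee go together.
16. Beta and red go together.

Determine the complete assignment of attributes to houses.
Solution:

House | Color | Team | Profession | Drink | Pet
-----------------------------------------------
  1   | blue | Delta | engineer | water | dog
  2   | yellow | Alpha | artist | tea | bird
  3   | green | Gamma | doctor | coffee | fish
  4   | white | Epsilon | lawyer | milk | horse
  5   | red | Beta | teacher | juice | cat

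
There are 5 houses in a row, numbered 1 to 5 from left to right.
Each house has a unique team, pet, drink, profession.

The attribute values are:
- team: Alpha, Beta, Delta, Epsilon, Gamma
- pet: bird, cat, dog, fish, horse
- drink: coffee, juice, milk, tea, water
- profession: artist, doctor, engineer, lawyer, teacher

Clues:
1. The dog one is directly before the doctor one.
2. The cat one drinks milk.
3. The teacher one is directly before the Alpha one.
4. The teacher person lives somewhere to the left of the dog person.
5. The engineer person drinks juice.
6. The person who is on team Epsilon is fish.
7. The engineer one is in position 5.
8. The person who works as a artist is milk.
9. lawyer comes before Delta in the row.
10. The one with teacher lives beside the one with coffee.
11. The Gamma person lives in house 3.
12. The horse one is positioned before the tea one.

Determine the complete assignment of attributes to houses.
Solution:

House | Team | Pet | Drink | Profession
---------------------------------------
  1   | Beta | horse | water | teacher
  2   | Alpha | dog | coffee | lawyer
  3   | Gamma | bird | tea | doctor
  4   | Delta | cat | milk | artist
  5   | Epsilon | fish | juice | engineer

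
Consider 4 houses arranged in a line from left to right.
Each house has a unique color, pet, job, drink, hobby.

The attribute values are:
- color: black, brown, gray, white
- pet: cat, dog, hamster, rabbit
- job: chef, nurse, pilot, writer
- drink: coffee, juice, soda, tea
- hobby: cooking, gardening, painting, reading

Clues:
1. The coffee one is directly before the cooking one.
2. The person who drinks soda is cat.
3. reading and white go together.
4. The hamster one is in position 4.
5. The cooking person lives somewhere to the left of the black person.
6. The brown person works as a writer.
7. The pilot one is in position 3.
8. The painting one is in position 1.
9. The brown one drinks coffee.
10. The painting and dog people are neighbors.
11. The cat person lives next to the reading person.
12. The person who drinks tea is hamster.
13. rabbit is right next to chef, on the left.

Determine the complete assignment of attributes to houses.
Solution:

House | Color | Pet | Job | Drink | Hobby
-----------------------------------------
  1   | brown | rabbit | writer | coffee | painting
  2   | gray | dog | chef | juice | cooking
  3   | black | cat | pilot | soda | gardening
  4   | white | hamster | nurse | tea | reading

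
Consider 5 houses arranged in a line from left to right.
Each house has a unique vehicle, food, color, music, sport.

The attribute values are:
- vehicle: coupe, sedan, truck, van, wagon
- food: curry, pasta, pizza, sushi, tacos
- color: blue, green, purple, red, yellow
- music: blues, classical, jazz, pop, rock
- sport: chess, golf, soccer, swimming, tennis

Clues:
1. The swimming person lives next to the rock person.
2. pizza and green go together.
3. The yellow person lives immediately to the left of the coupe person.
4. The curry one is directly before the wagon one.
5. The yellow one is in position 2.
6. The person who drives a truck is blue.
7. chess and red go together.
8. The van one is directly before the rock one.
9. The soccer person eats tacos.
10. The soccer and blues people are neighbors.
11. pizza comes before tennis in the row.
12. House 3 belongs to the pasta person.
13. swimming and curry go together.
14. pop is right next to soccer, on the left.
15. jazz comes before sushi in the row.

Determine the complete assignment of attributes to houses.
Solution:

House | Vehicle | Food | Color | Music | Sport
----------------------------------------------
  1   | van | curry | purple | pop | swimming
  2   | wagon | tacos | yellow | rock | soccer
  3   | coupe | pasta | red | blues | chess
  4   | sedan | pizza | green | jazz | golf
  5   | truck | sushi | blue | classical | tennis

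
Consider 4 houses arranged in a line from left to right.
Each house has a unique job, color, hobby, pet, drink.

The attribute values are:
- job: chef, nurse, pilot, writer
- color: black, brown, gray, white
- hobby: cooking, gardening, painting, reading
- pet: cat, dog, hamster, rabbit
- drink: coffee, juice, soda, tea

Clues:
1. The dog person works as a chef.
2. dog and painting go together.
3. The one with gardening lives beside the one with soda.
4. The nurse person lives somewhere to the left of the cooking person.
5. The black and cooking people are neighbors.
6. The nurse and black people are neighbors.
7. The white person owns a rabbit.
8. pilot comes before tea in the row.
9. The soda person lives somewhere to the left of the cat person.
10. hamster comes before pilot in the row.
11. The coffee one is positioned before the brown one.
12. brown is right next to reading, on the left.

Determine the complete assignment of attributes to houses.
Solution:

House | Job | Color | Hobby | Pet | Drink
-----------------------------------------
  1   | nurse | gray | gardening | hamster | coffee
  2   | chef | black | painting | dog | soda
  3   | pilot | brown | cooking | cat | juice
  4   | writer | white | reading | rabbit | tea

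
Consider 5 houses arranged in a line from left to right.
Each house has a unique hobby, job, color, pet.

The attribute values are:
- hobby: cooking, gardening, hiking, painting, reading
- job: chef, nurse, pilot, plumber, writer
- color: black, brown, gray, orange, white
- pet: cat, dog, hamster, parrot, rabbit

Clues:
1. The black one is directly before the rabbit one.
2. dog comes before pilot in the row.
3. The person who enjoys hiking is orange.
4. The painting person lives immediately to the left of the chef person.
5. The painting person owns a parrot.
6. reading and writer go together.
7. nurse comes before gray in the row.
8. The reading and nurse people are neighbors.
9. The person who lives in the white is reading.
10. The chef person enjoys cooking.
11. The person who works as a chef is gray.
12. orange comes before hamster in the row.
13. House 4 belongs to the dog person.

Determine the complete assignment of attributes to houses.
Solution:

House | Hobby | Job | Color | Pet
---------------------------------
  1   | reading | writer | white | cat
  2   | painting | nurse | black | parrot
  3   | cooking | chef | gray | rabbit
  4   | hiking | plumber | orange | dog
  5   | gardening | pilot | brown | hamster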